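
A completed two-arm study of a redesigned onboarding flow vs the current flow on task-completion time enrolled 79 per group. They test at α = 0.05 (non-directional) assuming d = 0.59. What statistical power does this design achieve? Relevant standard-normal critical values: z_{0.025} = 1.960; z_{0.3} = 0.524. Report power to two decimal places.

For two equal groups, power = Φ(d·√(n/2) − z_{α/2}).
d·√(n/2) = 0.59 × √(79/2) = 0.59 × 6.285 = 3.708.
z_β = 3.708 − 1.960 = 1.748.
Power = Φ(1.748) = 0.960.

power ≈ 0.96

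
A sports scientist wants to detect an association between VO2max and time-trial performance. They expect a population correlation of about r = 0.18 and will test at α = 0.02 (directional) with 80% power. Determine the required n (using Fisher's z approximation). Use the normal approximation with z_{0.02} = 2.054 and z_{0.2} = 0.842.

Fisher's z: C = ½·ln((1+r)/(1−r)) = ½·ln(1.4390) = 0.1820.
n = ((z_{α} + z_β)/C)² + 3.
(2.054 + 0.842) / 0.1820 = 2.896 / 0.1820 = 15.912.
n = 15.912² + 3 = 253.19 + 3 = 256.2.
Round up.

n = 257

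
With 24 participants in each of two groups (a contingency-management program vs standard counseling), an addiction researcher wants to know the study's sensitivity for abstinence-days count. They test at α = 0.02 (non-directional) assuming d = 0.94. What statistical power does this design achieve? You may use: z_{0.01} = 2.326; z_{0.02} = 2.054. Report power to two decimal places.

For two equal groups, power = Φ(d·√(n/2) − z_{α/2}).
d·√(n/2) = 0.94 × √(24/2) = 0.94 × 3.464 = 3.256.
z_β = 3.256 − 2.326 = 0.930.
Power = Φ(0.930) = 0.824.

power ≈ 0.82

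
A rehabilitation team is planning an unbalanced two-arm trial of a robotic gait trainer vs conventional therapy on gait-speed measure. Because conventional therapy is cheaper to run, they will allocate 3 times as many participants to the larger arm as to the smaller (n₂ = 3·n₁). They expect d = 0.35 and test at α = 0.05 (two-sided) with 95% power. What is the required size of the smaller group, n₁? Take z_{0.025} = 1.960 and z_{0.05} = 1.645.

n₁ = 142

With allocation ratio k = n₂/n₁ = 3, Var(x̄₁−x̄₂) = σ²(1/n₁ + 1/(k·n₁)) = σ²·(k+1)/(k·n₁).
So n₁ = (1 + 1/k)·((z_{α/2} + z_β)/d)² = 1.333 × (3.605/0.35)².
n₁ = 1.333 × 106.09 = 141.5.
Round up: n₁ = 142, giving n₂ = 3 × 142 = 426.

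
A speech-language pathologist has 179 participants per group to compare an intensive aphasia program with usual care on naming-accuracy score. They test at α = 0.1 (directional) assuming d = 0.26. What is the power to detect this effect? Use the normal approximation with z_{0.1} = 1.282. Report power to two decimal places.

For two equal groups, power = Φ(d·√(n/2) − z_{α}).
d·√(n/2) = 0.26 × √(179/2) = 0.26 × 9.460 = 2.460.
z_β = 2.460 − 1.282 = 1.178.
Power = Φ(1.178) = 0.881.

power ≈ 0.88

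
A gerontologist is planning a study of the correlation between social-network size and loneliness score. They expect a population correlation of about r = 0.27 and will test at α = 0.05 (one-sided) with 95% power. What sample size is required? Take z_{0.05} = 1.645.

Fisher's z: C = ½·ln((1+r)/(1−r)) = ½·ln(1.7397) = 0.2769.
n = ((z_{α} + z_β)/C)² + 3.
(1.645 + 1.645) / 0.2769 = 3.290 / 0.2769 = 11.882.
n = 11.882² + 3 = 141.17 + 3 = 144.2.
Round up.

n = 145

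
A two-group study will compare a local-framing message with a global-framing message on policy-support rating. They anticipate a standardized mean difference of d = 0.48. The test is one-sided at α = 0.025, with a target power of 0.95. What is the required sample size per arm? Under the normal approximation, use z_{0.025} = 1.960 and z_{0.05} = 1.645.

n = 113 per group

For two independent groups with equal n: n = 2·((z_{α} + z_β) / d)².
z_{α} + z_β = 1.960 + 1.645 = 3.605.
n = 2 × (3.605 / 0.48)² = 2 × 7.510² = 2 × 56.41 = 112.8.
Round up to the next whole participant.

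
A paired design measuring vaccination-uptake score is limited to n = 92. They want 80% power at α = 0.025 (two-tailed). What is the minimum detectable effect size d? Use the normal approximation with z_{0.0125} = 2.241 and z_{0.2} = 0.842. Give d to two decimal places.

d_min ≈ 0.32

For a single sample (or paired design) of n = 92: d_min = (z_{α/2} + z_β)/√n.
z-sum = 2.241 + 0.842 = 3.083.
d_min = 3.083 / √92 = 3.083 / 9.592 = 0.321.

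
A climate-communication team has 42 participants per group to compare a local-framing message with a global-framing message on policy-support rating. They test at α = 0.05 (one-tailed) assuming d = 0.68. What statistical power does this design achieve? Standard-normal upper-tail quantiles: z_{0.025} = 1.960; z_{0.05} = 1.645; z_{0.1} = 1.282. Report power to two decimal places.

power ≈ 0.93

For two equal groups, power = Φ(d·√(n/2) − z_{α}).
d·√(n/2) = 0.68 × √(42/2) = 0.68 × 4.583 = 3.116.
z_β = 3.116 − 1.645 = 1.471.
Power = Φ(1.471) = 0.929.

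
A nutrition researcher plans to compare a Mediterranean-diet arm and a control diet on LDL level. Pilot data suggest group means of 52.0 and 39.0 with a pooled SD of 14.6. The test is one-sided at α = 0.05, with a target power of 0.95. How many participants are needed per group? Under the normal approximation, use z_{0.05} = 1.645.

n = 28 per group

Cohen's d = |M₁ − M₂| / SD_pooled = |52.0 − 39.0| / 14.6 = 13.0 / 14.6 = 0.890.
For two independent groups with equal n: n = 2·((z_{α} + z_β) / d)².
z_{α} + z_β = 1.645 + 1.645 = 3.290.
n = 2 × (3.290 / 0.890)² = 2 × 3.697² = 2 × 13.67 = 27.3.
Round up to the next whole participant.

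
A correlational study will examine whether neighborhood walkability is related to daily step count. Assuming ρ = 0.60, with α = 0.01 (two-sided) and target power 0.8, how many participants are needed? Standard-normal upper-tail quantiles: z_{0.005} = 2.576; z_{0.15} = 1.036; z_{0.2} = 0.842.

Fisher's z: C = ½·ln((1+r)/(1−r)) = ½·ln(4.0000) = 0.6931.
n = ((z_{α/2} + z_β)/C)² + 3.
(2.576 + 0.842) / 0.6931 = 3.418 / 0.6931 = 4.931.
n = 4.931² + 3 = 24.32 + 3 = 27.3.
Round up.

n = 28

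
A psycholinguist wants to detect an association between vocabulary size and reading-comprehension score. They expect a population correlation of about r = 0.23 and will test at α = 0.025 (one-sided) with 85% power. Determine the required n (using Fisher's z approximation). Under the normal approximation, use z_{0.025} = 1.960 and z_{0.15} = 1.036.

Fisher's z: C = ½·ln((1+r)/(1−r)) = ½·ln(1.5974) = 0.2342.
n = ((z_{α} + z_β)/C)² + 3.
(1.960 + 1.036) / 0.2342 = 2.996 / 0.2342 = 12.792.
n = 12.792² + 3 = 163.65 + 3 = 166.6.
Round up.

n = 167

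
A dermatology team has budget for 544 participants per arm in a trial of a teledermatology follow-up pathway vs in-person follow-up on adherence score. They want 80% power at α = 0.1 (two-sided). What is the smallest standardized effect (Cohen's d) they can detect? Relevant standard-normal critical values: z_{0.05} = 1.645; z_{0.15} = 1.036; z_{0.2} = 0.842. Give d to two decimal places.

For two independent groups of n = 544 each: d_min = (z_{α/2} + z_β)·√(2/n).
z-sum = 1.645 + 0.842 = 2.487.
d_min = 2.487 × √(2/544) = 2.487 × 0.0606 = 0.151.

d_min ≈ 0.15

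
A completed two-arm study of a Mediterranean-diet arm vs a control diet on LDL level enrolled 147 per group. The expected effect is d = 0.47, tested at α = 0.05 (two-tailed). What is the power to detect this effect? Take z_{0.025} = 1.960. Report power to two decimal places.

For two equal groups, power = Φ(d·√(n/2) − z_{α/2}).
d·√(n/2) = 0.47 × √(147/2) = 0.47 × 8.573 = 4.029.
z_β = 4.029 − 1.960 = 2.069.
Power = Φ(2.069) = 0.981.

power ≈ 0.98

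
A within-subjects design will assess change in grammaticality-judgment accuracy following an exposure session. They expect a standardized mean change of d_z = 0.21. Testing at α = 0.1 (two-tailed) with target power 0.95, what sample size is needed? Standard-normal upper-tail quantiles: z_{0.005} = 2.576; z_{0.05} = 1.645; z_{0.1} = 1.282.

For a paired (one-sample on differences) test: n = ((z_{α/2} + z_β) / d)².
z_{α/2} + z_β = 1.645 + 1.645 = 3.290.
n = (3.290 / 0.21)² = 15.667² = 245.44.
Round up.

n = 246 pairs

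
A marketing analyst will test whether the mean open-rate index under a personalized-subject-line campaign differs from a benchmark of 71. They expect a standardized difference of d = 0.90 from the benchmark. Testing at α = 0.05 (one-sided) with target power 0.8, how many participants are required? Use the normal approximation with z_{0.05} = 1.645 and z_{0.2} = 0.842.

For a one-sample test: n = ((z_{α} + z_β) / d)².
z_{α} + z_β = 1.645 + 0.842 = 2.487.
n = (2.487 / 0.90)² = 2.763² = 7.64.
Round up.

n = 8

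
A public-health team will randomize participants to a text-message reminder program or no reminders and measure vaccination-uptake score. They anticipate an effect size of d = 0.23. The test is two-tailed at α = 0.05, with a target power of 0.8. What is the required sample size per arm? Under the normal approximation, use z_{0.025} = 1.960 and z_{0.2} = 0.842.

For two independent groups with equal n: n = 2·((z_{α/2} + z_β) / d)².
z_{α/2} + z_β = 1.960 + 0.842 = 2.802.
n = 2 × (2.802 / 0.23)² = 2 × 12.183² = 2 × 148.42 = 296.8.
Round up to the next whole participant.

n = 297 per group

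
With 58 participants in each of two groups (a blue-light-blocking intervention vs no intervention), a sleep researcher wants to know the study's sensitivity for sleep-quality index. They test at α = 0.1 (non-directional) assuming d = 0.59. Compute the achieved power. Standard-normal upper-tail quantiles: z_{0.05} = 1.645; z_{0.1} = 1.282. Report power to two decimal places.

For two equal groups, power = Φ(d·√(n/2) − z_{α/2}).
d·√(n/2) = 0.59 × √(58/2) = 0.59 × 5.385 = 3.177.
z_β = 3.177 − 1.645 = 1.532.
Power = Φ(1.532) = 0.937.

power ≈ 0.94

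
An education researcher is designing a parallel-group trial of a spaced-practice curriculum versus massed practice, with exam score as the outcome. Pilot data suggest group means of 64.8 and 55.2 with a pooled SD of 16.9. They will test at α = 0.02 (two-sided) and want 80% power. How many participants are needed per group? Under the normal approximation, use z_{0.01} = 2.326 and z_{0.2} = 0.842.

n = 63 per group

Cohen's d = |M₁ − M₂| / SD_pooled = |64.8 − 55.2| / 16.9 = 9.6 / 16.9 = 0.568.
For two independent groups with equal n: n = 2·((z_{α/2} + z_β) / d)².
z_{α/2} + z_β = 2.326 + 0.842 = 3.168.
n = 2 × (3.168 / 0.568)² = 2 × 5.577² = 2 × 31.11 = 62.2.
Round up to the next whole participant.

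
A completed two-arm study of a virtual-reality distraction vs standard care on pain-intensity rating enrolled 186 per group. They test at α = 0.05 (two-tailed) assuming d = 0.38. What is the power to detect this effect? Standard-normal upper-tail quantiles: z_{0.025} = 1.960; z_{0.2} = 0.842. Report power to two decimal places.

power ≈ 0.96

For two equal groups, power = Φ(d·√(n/2) − z_{α/2}).
d·√(n/2) = 0.38 × √(186/2) = 0.38 × 9.644 = 3.665.
z_β = 3.665 − 1.960 = 1.705.
Power = Φ(1.705) = 0.956.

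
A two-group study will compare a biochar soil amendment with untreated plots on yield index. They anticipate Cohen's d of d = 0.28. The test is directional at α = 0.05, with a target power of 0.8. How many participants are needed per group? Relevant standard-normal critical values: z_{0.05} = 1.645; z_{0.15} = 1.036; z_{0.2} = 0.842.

For two independent groups with equal n: n = 2·((z_{α} + z_β) / d)².
z_{α} + z_β = 1.645 + 0.842 = 2.487.
n = 2 × (2.487 / 0.28)² = 2 × 8.882² = 2 × 78.89 = 157.8.
Round up to the next whole participant.

n = 158 per group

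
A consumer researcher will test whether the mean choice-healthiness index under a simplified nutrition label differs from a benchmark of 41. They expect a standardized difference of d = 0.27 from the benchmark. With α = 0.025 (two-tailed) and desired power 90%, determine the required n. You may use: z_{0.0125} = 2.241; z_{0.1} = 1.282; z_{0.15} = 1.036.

For a one-sample test: n = ((z_{α/2} + z_β) / d)².
z_{α/2} + z_β = 2.241 + 1.282 = 3.523.
n = (3.523 / 0.27)² = 13.048² = 170.25.
Round up.

n = 171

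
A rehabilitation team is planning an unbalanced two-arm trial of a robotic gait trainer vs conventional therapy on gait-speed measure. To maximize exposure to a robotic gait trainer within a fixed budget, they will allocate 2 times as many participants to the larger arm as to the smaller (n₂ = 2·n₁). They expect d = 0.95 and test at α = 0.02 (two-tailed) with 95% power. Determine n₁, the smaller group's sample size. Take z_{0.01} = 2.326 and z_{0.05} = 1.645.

n₁ = 27

With allocation ratio k = n₂/n₁ = 2, Var(x̄₁−x̄₂) = σ²(1/n₁ + 1/(k·n₁)) = σ²·(k+1)/(k·n₁).
So n₁ = (1 + 1/k)·((z_{α/2} + z_β)/d)² = 1.500 × (3.971/0.95)².
n₁ = 1.500 × 17.47 = 26.2.
Round up: n₁ = 27, giving n₂ = 2 × 27 = 54.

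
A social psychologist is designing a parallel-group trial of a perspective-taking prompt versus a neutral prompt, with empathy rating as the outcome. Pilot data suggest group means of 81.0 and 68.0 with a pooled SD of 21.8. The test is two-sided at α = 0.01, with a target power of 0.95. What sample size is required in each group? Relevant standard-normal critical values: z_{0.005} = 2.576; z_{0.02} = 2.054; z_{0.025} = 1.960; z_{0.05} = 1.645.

Cohen's d = |M₁ − M₂| / SD_pooled = |81.0 − 68.0| / 21.8 = 13.0 / 21.8 = 0.596.
For two independent groups with equal n: n = 2·((z_{α/2} + z_β) / d)².
z_{α/2} + z_β = 2.576 + 1.645 = 4.221.
n = 2 × (4.221 / 0.596)² = 2 × 7.082² = 2 × 50.16 = 100.3.
Round up to the next whole participant.

n = 101 per group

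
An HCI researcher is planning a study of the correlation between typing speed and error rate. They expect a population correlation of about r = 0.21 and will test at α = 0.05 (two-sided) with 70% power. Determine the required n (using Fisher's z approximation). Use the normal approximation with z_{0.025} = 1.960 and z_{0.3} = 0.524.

n = 139

Fisher's z: C = ½·ln((1+r)/(1−r)) = ½·ln(1.5316) = 0.2132.
n = ((z_{α/2} + z_β)/C)² + 3.
(1.960 + 0.524) / 0.2132 = 2.484 / 0.2132 = 11.651.
n = 11.651² + 3 = 135.75 + 3 = 138.7.
Round up.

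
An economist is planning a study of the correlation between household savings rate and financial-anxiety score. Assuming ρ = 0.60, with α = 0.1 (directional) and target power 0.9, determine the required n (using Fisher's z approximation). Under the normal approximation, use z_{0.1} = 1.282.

n = 17

Fisher's z: C = ½·ln((1+r)/(1−r)) = ½·ln(4.0000) = 0.6931.
n = ((z_{α} + z_β)/C)² + 3.
(1.282 + 1.282) / 0.6931 = 2.564 / 0.6931 = 3.699.
n = 3.699² + 3 = 13.68 + 3 = 16.7.
Round up.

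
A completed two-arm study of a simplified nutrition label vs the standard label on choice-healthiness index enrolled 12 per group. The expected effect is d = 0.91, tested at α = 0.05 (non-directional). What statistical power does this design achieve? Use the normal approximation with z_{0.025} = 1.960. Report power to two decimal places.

power ≈ 0.61

For two equal groups, power = Φ(d·√(n/2) − z_{α/2}).
d·√(n/2) = 0.91 × √(12/2) = 0.91 × 2.449 = 2.229.
z_β = 2.229 − 1.960 = 0.269.
Power = Φ(0.269) = 0.606.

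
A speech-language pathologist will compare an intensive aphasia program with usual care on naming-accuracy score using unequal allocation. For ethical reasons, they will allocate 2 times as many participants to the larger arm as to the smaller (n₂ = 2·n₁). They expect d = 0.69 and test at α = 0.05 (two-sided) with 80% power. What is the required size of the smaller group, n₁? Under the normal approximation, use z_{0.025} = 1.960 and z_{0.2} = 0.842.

With allocation ratio k = n₂/n₁ = 2, Var(x̄₁−x̄₂) = σ²(1/n₁ + 1/(k·n₁)) = σ²·(k+1)/(k·n₁).
So n₁ = (1 + 1/k)·((z_{α/2} + z_β)/d)² = 1.500 × (2.802/0.69)².
n₁ = 1.500 × 16.49 = 24.7.
Round up: n₁ = 25, giving n₂ = 2 × 25 = 50.

n₁ = 25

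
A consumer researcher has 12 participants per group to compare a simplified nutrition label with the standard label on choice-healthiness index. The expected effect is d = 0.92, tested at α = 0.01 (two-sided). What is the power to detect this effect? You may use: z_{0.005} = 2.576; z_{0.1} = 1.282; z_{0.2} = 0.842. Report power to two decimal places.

power ≈ 0.37

For two equal groups, power = Φ(d·√(n/2) − z_{α/2}).
d·√(n/2) = 0.92 × √(12/2) = 0.92 × 2.449 = 2.254.
z_β = 2.254 − 2.576 = -0.322.
Power = Φ(-0.322) = 0.374.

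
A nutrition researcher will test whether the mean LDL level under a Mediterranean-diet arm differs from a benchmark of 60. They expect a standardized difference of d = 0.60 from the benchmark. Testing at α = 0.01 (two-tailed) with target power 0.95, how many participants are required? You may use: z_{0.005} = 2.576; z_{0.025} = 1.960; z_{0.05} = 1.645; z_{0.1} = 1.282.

n = 50

For a one-sample test: n = ((z_{α/2} + z_β) / d)².
z_{α/2} + z_β = 2.576 + 1.645 = 4.221.
n = (4.221 / 0.60)² = 7.035² = 49.49.
Round up.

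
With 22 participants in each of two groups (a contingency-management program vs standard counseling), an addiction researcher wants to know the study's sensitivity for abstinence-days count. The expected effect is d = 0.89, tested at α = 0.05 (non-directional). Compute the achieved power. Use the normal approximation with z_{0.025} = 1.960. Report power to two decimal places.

For two equal groups, power = Φ(d·√(n/2) − z_{α/2}).
d·√(n/2) = 0.89 × √(22/2) = 0.89 × 3.317 = 2.952.
z_β = 2.952 − 1.960 = 0.992.
Power = Φ(0.992) = 0.839.

power ≈ 0.84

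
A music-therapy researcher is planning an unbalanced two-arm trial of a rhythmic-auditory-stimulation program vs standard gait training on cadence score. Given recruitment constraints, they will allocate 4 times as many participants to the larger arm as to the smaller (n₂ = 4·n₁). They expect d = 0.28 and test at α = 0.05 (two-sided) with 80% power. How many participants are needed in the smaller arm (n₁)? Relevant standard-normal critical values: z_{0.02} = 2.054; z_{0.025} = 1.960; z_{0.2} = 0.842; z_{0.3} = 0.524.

n₁ = 126

With allocation ratio k = n₂/n₁ = 4, Var(x̄₁−x̄₂) = σ²(1/n₁ + 1/(k·n₁)) = σ²·(k+1)/(k·n₁).
So n₁ = (1 + 1/k)·((z_{α/2} + z_β)/d)² = 1.250 × (2.802/0.28)².
n₁ = 1.250 × 100.14 = 125.2.
Round up: n₁ = 126, giving n₂ = 4 × 126 = 504.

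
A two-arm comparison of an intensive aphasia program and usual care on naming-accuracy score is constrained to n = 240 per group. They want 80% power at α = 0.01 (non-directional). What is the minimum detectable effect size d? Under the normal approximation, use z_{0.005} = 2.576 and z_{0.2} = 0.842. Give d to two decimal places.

d_min ≈ 0.31

For two independent groups of n = 240 each: d_min = (z_{α/2} + z_β)·√(2/n).
z-sum = 2.576 + 0.842 = 3.418.
d_min = 3.418 × √(2/240) = 3.418 × 0.0913 = 0.312.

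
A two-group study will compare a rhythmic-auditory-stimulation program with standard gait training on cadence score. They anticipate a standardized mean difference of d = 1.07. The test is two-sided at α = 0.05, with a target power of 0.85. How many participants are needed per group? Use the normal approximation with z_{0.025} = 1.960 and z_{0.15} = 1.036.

n = 16 per group

For two independent groups with equal n: n = 2·((z_{α/2} + z_β) / d)².
z_{α/2} + z_β = 1.960 + 1.036 = 2.996.
n = 2 × (2.996 / 1.07)² = 2 × 2.800² = 2 × 7.84 = 15.7.
Round up to the next whole participant.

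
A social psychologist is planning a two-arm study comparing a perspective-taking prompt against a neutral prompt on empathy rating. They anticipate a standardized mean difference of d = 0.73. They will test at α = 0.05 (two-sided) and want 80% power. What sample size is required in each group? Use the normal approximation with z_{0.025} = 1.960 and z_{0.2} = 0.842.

For two independent groups with equal n: n = 2·((z_{α/2} + z_β) / d)².
z_{α/2} + z_β = 1.960 + 0.842 = 2.802.
n = 2 × (2.802 / 0.73)² = 2 × 3.838² = 2 × 14.73 = 29.5.
Round up to the next whole participant.

n = 30 per group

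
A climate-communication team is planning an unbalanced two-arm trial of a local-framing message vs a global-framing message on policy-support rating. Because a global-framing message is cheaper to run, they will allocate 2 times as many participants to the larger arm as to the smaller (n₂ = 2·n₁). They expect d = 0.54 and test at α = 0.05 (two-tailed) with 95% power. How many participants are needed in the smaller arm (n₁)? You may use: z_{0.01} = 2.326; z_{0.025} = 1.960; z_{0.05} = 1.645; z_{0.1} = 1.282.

n₁ = 67

With allocation ratio k = n₂/n₁ = 2, Var(x̄₁−x̄₂) = σ²(1/n₁ + 1/(k·n₁)) = σ²·(k+1)/(k·n₁).
So n₁ = (1 + 1/k)·((z_{α/2} + z_β)/d)² = 1.500 × (3.605/0.54)².
n₁ = 1.500 × 44.57 = 66.9.
Round up: n₁ = 67, giving n₂ = 2 × 67 = 134.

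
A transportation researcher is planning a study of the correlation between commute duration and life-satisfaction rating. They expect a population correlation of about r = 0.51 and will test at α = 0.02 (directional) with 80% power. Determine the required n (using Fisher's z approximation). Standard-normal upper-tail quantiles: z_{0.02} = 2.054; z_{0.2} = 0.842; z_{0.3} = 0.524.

n = 30

Fisher's z: C = ½·ln((1+r)/(1−r)) = ½·ln(3.0816) = 0.5627.
n = ((z_{α} + z_β)/C)² + 3.
(2.054 + 0.842) / 0.5627 = 2.896 / 0.5627 = 5.147.
n = 5.147² + 3 = 26.49 + 3 = 29.5.
Round up.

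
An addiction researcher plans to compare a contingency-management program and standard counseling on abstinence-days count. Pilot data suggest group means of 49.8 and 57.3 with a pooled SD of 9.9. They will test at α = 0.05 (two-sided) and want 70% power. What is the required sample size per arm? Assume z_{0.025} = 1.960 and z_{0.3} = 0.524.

Cohen's d = |M₁ − M₂| / SD_pooled = |49.8 − 57.3| / 9.9 = 7.5 / 9.9 = 0.758.
For two independent groups with equal n: n = 2·((z_{α/2} + z_β) / d)².
z_{α/2} + z_β = 1.960 + 0.524 = 2.484.
n = 2 × (2.484 / 0.758)² = 2 × 3.277² = 2 × 10.74 = 21.5.
Round up to the next whole participant.

n = 22 per group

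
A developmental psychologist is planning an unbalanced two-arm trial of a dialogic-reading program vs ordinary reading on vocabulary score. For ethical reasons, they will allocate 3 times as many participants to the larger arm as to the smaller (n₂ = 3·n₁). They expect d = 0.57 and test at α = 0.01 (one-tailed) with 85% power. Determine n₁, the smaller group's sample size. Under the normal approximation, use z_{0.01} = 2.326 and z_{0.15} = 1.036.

With allocation ratio k = n₂/n₁ = 3, Var(x̄₁−x̄₂) = σ²(1/n₁ + 1/(k·n₁)) = σ²·(k+1)/(k·n₁).
So n₁ = (1 + 1/k)·((z_{α} + z_β)/d)² = 1.333 × (3.362/0.57)².
n₁ = 1.333 × 34.79 = 46.4.
Round up: n₁ = 47, giving n₂ = 3 × 47 = 141.

n₁ = 47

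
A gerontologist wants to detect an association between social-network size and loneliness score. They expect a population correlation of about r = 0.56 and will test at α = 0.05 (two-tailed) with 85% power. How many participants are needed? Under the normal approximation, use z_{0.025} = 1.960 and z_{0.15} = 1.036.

Fisher's z: C = ½·ln((1+r)/(1−r)) = ½·ln(3.5455) = 0.6328.
n = ((z_{α/2} + z_β)/C)² + 3.
(1.960 + 1.036) / 0.6328 = 2.996 / 0.6328 = 4.735.
n = 4.735² + 3 = 22.42 + 3 = 25.4.
Round up.

n = 26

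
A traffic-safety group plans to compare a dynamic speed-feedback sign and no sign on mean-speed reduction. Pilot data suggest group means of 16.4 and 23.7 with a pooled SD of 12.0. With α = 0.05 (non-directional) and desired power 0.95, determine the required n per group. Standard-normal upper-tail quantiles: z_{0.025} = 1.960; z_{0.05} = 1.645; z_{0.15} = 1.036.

Cohen's d = |M₁ − M₂| / SD_pooled = |16.4 − 23.7| / 12.0 = 7.3 / 12.0 = 0.608.
For two independent groups with equal n: n = 2·((z_{α/2} + z_β) / d)².
z_{α/2} + z_β = 1.960 + 1.645 = 3.605.
n = 2 × (3.605 / 0.608)² = 2 × 5.929² = 2 × 35.16 = 70.3.
Round up to the next whole participant.

n = 71 per group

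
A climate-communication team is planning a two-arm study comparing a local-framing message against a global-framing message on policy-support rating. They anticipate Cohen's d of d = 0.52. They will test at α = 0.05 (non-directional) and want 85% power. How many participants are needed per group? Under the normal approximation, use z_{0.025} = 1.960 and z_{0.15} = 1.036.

For two independent groups with equal n: n = 2·((z_{α/2} + z_β) / d)².
z_{α/2} + z_β = 1.960 + 1.036 = 2.996.
n = 2 × (2.996 / 0.52)² = 2 × 5.762² = 2 × 33.20 = 66.4.
Round up to the next whole participant.

n = 67 per group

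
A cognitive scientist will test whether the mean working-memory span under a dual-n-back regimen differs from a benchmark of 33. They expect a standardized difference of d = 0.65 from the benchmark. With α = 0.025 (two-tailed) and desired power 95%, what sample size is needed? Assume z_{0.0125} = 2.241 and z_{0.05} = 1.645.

For a one-sample test: n = ((z_{α/2} + z_β) / d)².
z_{α/2} + z_β = 2.241 + 1.645 = 3.886.
n = (3.886 / 0.65)² = 5.978² = 35.74.
Round up.

n = 36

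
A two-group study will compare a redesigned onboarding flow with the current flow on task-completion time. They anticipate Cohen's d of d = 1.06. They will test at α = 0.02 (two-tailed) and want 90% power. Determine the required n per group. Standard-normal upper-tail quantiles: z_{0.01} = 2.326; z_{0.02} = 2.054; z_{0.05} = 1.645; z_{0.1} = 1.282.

n = 24 per group

For two independent groups with equal n: n = 2·((z_{α/2} + z_β) / d)².
z_{α/2} + z_β = 2.326 + 1.282 = 3.608.
n = 2 × (3.608 / 1.06)² = 2 × 3.404² = 2 × 11.59 = 23.2.
Round up to the next whole participant.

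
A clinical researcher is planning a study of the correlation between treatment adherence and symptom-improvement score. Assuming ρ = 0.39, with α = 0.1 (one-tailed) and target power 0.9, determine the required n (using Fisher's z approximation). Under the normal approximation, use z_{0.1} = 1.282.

Fisher's z: C = ½·ln((1+r)/(1−r)) = ½·ln(2.2787) = 0.4118.
n = ((z_{α} + z_β)/C)² + 3.
(1.282 + 1.282) / 0.4118 = 2.564 / 0.4118 = 6.226.
n = 6.226² + 3 = 38.77 + 3 = 41.8.
Round up.

n = 42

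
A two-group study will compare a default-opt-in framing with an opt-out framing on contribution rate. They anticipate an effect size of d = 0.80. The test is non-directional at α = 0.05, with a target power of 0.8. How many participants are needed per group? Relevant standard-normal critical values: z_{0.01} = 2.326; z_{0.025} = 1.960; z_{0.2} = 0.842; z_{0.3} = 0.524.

For two independent groups with equal n: n = 2·((z_{α/2} + z_β) / d)².
z_{α/2} + z_β = 1.960 + 0.842 = 2.802.
n = 2 × (2.802 / 0.80)² = 2 × 3.502² = 2 × 12.27 = 24.5.
Round up to the next whole participant.

n = 25 per group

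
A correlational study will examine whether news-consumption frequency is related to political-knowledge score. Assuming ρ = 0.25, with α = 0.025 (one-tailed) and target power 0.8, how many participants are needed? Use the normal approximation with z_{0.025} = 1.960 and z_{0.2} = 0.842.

Fisher's z: C = ½·ln((1+r)/(1−r)) = ½·ln(1.6667) = 0.2554.
n = ((z_{α} + z_β)/C)² + 3.
(1.960 + 0.842) / 0.2554 = 2.802 / 0.2554 = 10.971.
n = 10.971² + 3 = 120.36 + 3 = 123.4.
Round up.

n = 124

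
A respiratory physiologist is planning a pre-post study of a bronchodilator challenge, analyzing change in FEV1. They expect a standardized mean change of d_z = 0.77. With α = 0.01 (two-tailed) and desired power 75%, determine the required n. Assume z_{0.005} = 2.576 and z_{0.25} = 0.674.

For a paired (one-sample on differences) test: n = ((z_{α/2} + z_β) / d)².
z_{α/2} + z_β = 2.576 + 0.674 = 3.250.
n = (3.250 / 0.77)² = 4.221² = 17.81.
Round up.

n = 18 pairs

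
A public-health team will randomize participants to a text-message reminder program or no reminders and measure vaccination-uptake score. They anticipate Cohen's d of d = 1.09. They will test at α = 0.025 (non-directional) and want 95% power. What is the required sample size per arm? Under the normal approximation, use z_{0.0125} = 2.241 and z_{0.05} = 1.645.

For two independent groups with equal n: n = 2·((z_{α/2} + z_β) / d)².
z_{α/2} + z_β = 2.241 + 1.645 = 3.886.
n = 2 × (3.886 / 1.09)² = 2 × 3.565² = 2 × 12.71 = 25.4.
Round up to the next whole participant.

n = 26 per group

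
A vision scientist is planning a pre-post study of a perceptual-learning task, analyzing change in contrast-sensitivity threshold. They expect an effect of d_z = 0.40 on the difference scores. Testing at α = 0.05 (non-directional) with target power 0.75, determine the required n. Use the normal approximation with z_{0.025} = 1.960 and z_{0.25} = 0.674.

For a paired (one-sample on differences) test: n = ((z_{α/2} + z_β) / d)².
z_{α/2} + z_β = 1.960 + 0.674 = 2.634.
n = (2.634 / 0.40)² = 6.585² = 43.36.
Round up.

n = 44 pairs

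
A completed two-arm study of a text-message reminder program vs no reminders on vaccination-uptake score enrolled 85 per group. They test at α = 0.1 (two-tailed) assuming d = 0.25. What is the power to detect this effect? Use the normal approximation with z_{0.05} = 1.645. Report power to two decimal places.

power ≈ 0.49

For two equal groups, power = Φ(d·√(n/2) − z_{α/2}).
d·√(n/2) = 0.25 × √(85/2) = 0.25 × 6.519 = 1.630.
z_β = 1.630 − 1.645 = -0.015.
Power = Φ(-0.015) = 0.494.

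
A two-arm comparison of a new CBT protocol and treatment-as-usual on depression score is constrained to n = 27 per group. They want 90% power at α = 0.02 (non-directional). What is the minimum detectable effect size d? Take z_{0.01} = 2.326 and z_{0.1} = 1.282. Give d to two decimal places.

For two independent groups of n = 27 each: d_min = (z_{α/2} + z_β)·√(2/n).
z-sum = 2.326 + 1.282 = 3.608.
d_min = 3.608 × √(2/27) = 3.608 × 0.2722 = 0.982.

d_min ≈ 0.98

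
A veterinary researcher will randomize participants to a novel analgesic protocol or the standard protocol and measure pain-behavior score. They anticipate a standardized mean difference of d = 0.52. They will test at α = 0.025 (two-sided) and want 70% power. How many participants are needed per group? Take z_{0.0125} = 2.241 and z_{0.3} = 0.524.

n = 57 per group

For two independent groups with equal n: n = 2·((z_{α/2} + z_β) / d)².
z_{α/2} + z_β = 2.241 + 0.524 = 2.765.
n = 2 × (2.765 / 0.52)² = 2 × 5.317² = 2 × 28.27 = 56.5.
Round up to the next whole participant.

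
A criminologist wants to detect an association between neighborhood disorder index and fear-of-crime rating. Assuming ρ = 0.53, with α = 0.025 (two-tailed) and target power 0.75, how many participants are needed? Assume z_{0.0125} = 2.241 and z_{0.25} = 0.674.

Fisher's z: C = ½·ln((1+r)/(1−r)) = ½·ln(3.2553) = 0.5901.
n = ((z_{α/2} + z_β)/C)² + 3.
(2.241 + 0.674) / 0.5901 = 2.915 / 0.5901 = 4.940.
n = 4.940² + 3 = 24.40 + 3 = 27.4.
Round up.

n = 28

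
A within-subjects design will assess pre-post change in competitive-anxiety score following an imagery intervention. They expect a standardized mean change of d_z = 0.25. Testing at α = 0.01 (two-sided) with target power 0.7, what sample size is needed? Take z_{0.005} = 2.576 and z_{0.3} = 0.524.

n = 154 pairs

For a paired (one-sample on differences) test: n = ((z_{α/2} + z_β) / d)².
z_{α/2} + z_β = 2.576 + 0.524 = 3.100.
n = (3.100 / 0.25)² = 12.400² = 153.76.
Round up.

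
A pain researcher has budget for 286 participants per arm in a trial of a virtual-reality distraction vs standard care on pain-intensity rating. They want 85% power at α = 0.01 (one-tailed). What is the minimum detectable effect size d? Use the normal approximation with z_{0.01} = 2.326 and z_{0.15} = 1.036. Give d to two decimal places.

For two independent groups of n = 286 each: d_min = (z_{α} + z_β)·√(2/n).
z-sum = 2.326 + 1.036 = 3.362.
d_min = 3.362 × √(2/286) = 3.362 × 0.0836 = 0.281.

d_min ≈ 0.28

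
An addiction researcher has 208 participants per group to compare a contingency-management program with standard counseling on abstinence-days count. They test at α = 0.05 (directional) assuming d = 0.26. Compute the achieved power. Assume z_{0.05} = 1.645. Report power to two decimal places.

power ≈ 0.84

For two equal groups, power = Φ(d·√(n/2) − z_{α}).
d·√(n/2) = 0.26 × √(208/2) = 0.26 × 10.198 = 2.651.
z_β = 2.651 − 1.645 = 1.006.
Power = Φ(1.006) = 0.843.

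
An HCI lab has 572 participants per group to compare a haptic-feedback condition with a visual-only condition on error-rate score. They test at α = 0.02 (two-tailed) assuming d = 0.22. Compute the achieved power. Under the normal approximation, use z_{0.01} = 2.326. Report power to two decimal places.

For two equal groups, power = Φ(d·√(n/2) − z_{α/2}).
d·√(n/2) = 0.22 × √(572/2) = 0.22 × 16.912 = 3.721.
z_β = 3.721 − 2.326 = 1.395.
Power = Φ(1.395) = 0.918.

power ≈ 0.92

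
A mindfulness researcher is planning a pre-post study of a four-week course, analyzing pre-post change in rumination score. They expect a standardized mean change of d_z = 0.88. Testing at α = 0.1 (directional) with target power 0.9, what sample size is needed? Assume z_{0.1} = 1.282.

For a paired (one-sample on differences) test: n = ((z_{α} + z_β) / d)².
z_{α} + z_β = 1.282 + 1.282 = 2.564.
n = (2.564 / 0.88)² = 2.914² = 8.49.
Round up.

n = 9 pairs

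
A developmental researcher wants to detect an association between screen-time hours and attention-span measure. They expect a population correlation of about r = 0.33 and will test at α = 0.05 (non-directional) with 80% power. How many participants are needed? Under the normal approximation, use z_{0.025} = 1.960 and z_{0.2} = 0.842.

Fisher's z: C = ½·ln((1+r)/(1−r)) = ½·ln(1.9851) = 0.3428.
n = ((z_{α/2} + z_β)/C)² + 3.
(1.960 + 0.842) / 0.3428 = 2.802 / 0.3428 = 8.174.
n = 8.174² + 3 = 66.81 + 3 = 69.8.
Round up.

n = 70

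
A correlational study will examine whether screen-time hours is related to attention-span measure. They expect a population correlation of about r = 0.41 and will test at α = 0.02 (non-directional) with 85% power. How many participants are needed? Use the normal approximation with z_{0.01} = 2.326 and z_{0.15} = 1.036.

n = 63

Fisher's z: C = ½·ln((1+r)/(1−r)) = ½·ln(2.3898) = 0.4356.
n = ((z_{α/2} + z_β)/C)² + 3.
(2.326 + 1.036) / 0.4356 = 3.362 / 0.4356 = 7.718.
n = 7.718² + 3 = 59.57 + 3 = 62.6.
Round up.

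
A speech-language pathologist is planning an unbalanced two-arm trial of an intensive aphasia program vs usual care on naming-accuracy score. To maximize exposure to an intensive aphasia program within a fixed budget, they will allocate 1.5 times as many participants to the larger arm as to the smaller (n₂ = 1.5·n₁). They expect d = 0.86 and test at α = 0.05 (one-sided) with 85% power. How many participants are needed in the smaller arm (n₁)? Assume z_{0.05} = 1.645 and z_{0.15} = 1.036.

With allocation ratio k = n₂/n₁ = 1.5, Var(x̄₁−x̄₂) = σ²(1/n₁ + 1/(k·n₁)) = σ²·(k+1)/(k·n₁).
So n₁ = (1 + 1/k)·((z_{α} + z_β)/d)² = 1.667 × (2.681/0.86)².
n₁ = 1.667 × 9.72 = 16.2.
Round up: n₁ = 17, giving n₂ = ⌈1.5 × 17⌉ = ⌈25.5⌉ = 26.

n₁ = 17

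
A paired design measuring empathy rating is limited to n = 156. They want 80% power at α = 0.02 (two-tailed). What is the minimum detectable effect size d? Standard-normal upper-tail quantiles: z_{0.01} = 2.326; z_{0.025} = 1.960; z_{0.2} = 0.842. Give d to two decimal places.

d_min ≈ 0.25

For a single sample (or paired design) of n = 156: d_min = (z_{α/2} + z_β)/√n.
z-sum = 2.326 + 0.842 = 3.168.
d_min = 3.168 / √156 = 3.168 / 12.490 = 0.254.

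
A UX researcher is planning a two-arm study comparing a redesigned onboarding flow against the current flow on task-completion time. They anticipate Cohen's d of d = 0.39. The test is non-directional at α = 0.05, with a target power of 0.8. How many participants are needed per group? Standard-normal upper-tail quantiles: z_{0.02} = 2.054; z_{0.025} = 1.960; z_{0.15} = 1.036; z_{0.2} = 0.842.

For two independent groups with equal n: n = 2·((z_{α/2} + z_β) / d)².
z_{α/2} + z_β = 1.960 + 0.842 = 2.802.
n = 2 × (2.802 / 0.39)² = 2 × 7.185² = 2 × 51.62 = 103.2.
Round up to the next whole participant.

n = 104 per group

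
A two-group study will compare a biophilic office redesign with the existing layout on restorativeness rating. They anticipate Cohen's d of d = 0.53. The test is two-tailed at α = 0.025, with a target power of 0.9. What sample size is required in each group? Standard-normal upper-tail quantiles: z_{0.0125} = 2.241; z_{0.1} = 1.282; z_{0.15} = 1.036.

For two independent groups with equal n: n = 2·((z_{α/2} + z_β) / d)².
z_{α/2} + z_β = 2.241 + 1.282 = 3.523.
n = 2 × (3.523 / 0.53)² = 2 × 6.647² = 2 × 44.18 = 88.4.
Round up to the next whole participant.

n = 89 per group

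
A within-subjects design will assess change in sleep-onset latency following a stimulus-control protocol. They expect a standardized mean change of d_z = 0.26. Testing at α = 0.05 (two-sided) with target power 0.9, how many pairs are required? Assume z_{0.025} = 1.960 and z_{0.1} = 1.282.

For a paired (one-sample on differences) test: n = ((z_{α/2} + z_β) / d)².
z_{α/2} + z_β = 1.960 + 1.282 = 3.242.
n = (3.242 / 0.26)² = 12.469² = 155.48.
Round up.

n = 156 pairs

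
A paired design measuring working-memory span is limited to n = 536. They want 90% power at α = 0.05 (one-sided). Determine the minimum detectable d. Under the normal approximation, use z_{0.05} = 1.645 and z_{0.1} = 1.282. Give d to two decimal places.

For a single sample (or paired design) of n = 536: d_min = (z_{α} + z_β)/√n.
z-sum = 1.645 + 1.282 = 2.927.
d_min = 2.927 / √536 = 2.927 / 23.152 = 0.126.

d_min ≈ 0.13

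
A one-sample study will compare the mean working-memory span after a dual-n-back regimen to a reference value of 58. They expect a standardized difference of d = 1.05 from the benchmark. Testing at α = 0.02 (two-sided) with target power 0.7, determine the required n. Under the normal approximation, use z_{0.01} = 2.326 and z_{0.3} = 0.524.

For a one-sample test: n = ((z_{α/2} + z_β) / d)².
z_{α/2} + z_β = 2.326 + 0.524 = 2.850.
n = (2.850 / 1.05)² = 2.714² = 7.37.
Round up.

n = 8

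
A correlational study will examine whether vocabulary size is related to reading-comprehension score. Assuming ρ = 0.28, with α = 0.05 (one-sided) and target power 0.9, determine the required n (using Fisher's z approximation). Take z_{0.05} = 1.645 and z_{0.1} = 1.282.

Fisher's z: C = ½·ln((1+r)/(1−r)) = ½·ln(1.7778) = 0.2877.
n = ((z_{α} + z_β)/C)² + 3.
(1.645 + 1.282) / 0.2877 = 2.927 / 0.2877 = 10.174.
n = 10.174² + 3 = 103.51 + 3 = 106.5.
Round up.

n = 107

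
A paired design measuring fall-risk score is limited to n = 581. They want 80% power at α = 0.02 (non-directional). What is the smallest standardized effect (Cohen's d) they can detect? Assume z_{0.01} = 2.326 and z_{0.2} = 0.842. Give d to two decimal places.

d_min ≈ 0.13

For a single sample (or paired design) of n = 581: d_min = (z_{α/2} + z_β)/√n.
z-sum = 2.326 + 0.842 = 3.168.
d_min = 3.168 / √581 = 3.168 / 24.104 = 0.131.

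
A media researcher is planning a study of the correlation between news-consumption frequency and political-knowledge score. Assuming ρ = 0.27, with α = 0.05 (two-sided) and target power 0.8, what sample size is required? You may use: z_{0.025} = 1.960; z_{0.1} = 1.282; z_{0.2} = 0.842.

n = 106

Fisher's z: C = ½·ln((1+r)/(1−r)) = ½·ln(1.7397) = 0.2769.
n = ((z_{α/2} + z_β)/C)² + 3.
(1.960 + 0.842) / 0.2769 = 2.802 / 0.2769 = 10.119.
n = 10.119² + 3 = 102.40 + 3 = 105.4.
Round up.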